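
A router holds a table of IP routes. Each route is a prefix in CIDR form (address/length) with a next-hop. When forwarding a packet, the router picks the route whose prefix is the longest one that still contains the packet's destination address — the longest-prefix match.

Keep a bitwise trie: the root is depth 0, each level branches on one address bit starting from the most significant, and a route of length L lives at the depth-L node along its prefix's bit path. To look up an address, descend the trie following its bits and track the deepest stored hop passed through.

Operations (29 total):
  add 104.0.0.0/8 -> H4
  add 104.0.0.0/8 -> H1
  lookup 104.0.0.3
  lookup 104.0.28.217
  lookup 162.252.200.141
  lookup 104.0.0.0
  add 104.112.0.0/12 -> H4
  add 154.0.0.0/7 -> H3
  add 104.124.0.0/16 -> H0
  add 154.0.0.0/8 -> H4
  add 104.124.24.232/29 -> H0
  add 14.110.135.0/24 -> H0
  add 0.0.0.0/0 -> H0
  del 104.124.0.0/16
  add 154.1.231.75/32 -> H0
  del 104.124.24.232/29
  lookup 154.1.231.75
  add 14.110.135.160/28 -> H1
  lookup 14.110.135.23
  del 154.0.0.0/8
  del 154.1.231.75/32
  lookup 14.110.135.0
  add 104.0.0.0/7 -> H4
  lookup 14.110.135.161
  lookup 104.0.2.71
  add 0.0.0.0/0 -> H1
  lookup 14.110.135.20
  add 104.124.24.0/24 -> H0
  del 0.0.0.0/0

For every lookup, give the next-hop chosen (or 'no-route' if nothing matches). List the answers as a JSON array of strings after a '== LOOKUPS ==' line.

Trace:
  + 104.0.0.0/8 (H4) depth=8
  + 104.0.0.0/8 (H1) depth=8
  ? 104.0.0.3  path d0:-→d1:-→d2:-→d3:-→d4:-→d5:-→d6:-→d7:-→d8:H1  best=H1
  ? 104.0.28.217  path d0:-→d1:-→d2:-→d3:-→d4:-→d5:-→d6:-→d7:-→d8:H1  best=H1
  ? 162.252.200.141  path d0:-  best=no-route
  ? 104.0.0.0  path d0:-→d1:-→d2:-→d3:-→d4:-→d5:-→d6:-→d7:-→d8:H1  best=H1
  + 104.112.0.0/12 (H4) depth=12
  + 154.0.0.0/7 (H3) depth=7
  + 104.124.0.0/16 (H0) depth=16
  + 154.0.0.0/8 (H4) depth=8
  + 104.124.24.232/29 (H0) depth=29
  + 14.110.135.0/24 (H0) depth=24
  + 0.0.0.0/0 (H0) depth=0
  del 104.124.0.0/16 (clear depth 16)
  + 154.1.231.75/32 (H0) depth=32
  del 104.124.24.232/29 (clear depth 29)
  ? 154.1.231.75  path d0:H0→d1:-→d2:-→d3:-→d4:-→d5:-→d6:-→d7:H3→d8:H4→d9:-→d10:-→d11:-→d12:-→d13:-→d14:-→d15:-→d16:-→d17:-→d18:-→d19:-→d20:-→d21:-→d22:-→d23:-→d24:-→d25:-→d26:-→d27:-→d28:-→d29:-→d30:-→d31:-→d32:H0  best=H0
  + 14.110.135.160/28 (H1) depth=28
  ? 14.110.135.23  path d0:H0→d1:-→d2:-→d3:-→d4:-→d5:-→d6:-→d7:-→d8:-→d9:-→d10:-→d11:-→d12:-→d13:-→d14:-→d15:-→d16:-→d17:-→d18:-→d19:-→d20:-→d21:-→d22:-→d23:-→d24:H0  best=H0
  del 154.0.0.0/8 (clear depth 8)
  del 154.1.231.75/32 (clear depth 32)
  ? 14.110.135.0  path d0:H0→d1:-→d2:-→d3:-→d4:-→d5:-→d6:-→d7:-→d8:-→d9:-→d10:-→d11:-→d12:-→d13:-→d14:-→d15:-→d16:-→d17:-→d18:-→d19:-→d20:-→d21:-→d22:-→d23:-→d24:H0  best=H0
  + 104.0.0.0/7 (H4) depth=7
  ? 14.110.135.161  path d0:H0→d1:-→d2:-→d3:-→d4:-→d5:-→d6:-→d7:-→d8:-→d9:-→d10:-→d11:-→d12:-→d13:-→d14:-→d15:-→d16:-→d17:-→d18:-→d19:-→d20:-→d21:-→d22:-→d23:-→d24:H0→d25:-→d26:-→d27:-→d28:H1  best=H1
  ? 104.0.2.71  path d0:H0→d1:-→d2:-→d3:-→d4:-→d5:-→d6:-→d7:H4→d8:H1→d9:-  best=H1
  + 0.0.0.0/0 (H1) depth=0
  ? 14.110.135.20  path d0:H1→d1:-→d2:-→d3:-→d4:-→d5:-→d6:-→d7:-→d8:-→d9:-→d10:-→d11:-→d12:-→d13:-→d14:-→d15:-→d16:-→d17:-→d18:-→d19:-→d20:-→d21:-→d22:-→d23:-→d24:H0  best=H0
  + 104.124.24.0/24 (H0) depth=24
  del 0.0.0.0/0 (clear depth 0)

== LOOKUPS ==
["H1","H1","no-route","H1","H0","H0","H0","H1","H1","H0"]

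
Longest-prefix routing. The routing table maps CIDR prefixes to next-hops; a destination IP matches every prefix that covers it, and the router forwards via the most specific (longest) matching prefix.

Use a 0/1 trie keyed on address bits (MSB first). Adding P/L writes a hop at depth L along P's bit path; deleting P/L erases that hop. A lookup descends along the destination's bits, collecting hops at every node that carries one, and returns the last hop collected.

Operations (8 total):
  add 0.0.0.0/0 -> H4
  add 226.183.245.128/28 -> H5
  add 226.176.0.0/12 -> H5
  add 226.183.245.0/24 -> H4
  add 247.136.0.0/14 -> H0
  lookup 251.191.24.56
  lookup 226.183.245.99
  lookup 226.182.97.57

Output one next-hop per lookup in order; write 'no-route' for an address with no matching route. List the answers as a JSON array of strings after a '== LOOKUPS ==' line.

Apply in order:
  add 0.0.0.0/0 -> H4 at depth 0
  add 226.183.245.128/28 -> H5 at depth 28
  add 226.176.0.0/12 -> H5 at depth 12
  add 226.183.245.0/24 -> H4 at depth 24
  add 247.136.0.0/14 -> H0 at depth 14
  Q 251.191.24.56: descend 1111 ; hops seen [H4] ; pick H4
  Q 226.183.245.99: descend 111000101011011111110101 ; hops seen [H4,H5,H4] ; pick H4
  Q 226.182.97.57: descend 111000101011011 ; hops seen [H4,H5] ; pick H5

== LOOKUPS ==
["H4","H4","H5"]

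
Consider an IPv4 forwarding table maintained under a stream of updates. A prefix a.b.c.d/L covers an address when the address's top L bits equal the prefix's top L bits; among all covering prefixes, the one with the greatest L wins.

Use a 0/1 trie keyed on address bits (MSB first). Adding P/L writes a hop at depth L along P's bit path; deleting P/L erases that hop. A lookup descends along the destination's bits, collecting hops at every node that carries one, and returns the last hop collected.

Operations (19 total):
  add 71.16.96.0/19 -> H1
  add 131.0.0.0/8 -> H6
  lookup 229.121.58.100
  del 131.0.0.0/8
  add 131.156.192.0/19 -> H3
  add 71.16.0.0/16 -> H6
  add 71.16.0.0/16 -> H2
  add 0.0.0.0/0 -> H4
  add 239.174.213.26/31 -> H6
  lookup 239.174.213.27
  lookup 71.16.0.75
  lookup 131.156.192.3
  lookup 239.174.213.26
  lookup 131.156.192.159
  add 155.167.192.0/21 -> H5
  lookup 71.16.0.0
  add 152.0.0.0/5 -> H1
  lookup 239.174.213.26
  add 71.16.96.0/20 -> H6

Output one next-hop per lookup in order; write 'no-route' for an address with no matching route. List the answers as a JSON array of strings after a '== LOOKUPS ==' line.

Apply in order:
  + 71.16.96.0/19 (H1) depth=19
  + 131.0.0.0/8 (H6) depth=8
  lookup 229.121.58.100: bits 1 walk d0:-→d1:- -> no-route
  del 131.0.0.0/8 (clear depth 8)
  + 131.156.192.0/19 (H3) depth=19
  + 71.16.0.0/16 (H6) depth=16
  + 71.16.0.0/16 (H2) depth=16
  + 0.0.0.0/0 (H4) depth=0
  + 239.174.213.26/31 (H6) depth=31
  lookup 239.174.213.27: bits 1110111110101110110101010001101 walk d0:H4→d1:-→d2:-→d3:-→d4:-→d5:-→d6:-→d7:-→d8:-→d9:-→d10:-→d11:-→d12:-→d13:-→d14:-→d15:-→d16:-→d17:-→d18:-→d19:-→d20:-→d21:-→d22:-→d23:-→d24:-→d25:-→d26:-→d27:-→d28:-→d29:-→d30:-→d31:H6 -> H6
  lookup 71.16.0.75: bits 01000111000100000 walk d0:H4→d1:-→d2:-→d3:-→d4:-→d5:-→d6:-→d7:-→d8:-→d9:-→d10:-→d11:-→d12:-→d13:-→d14:-→d15:-→d16:H2→d17:- -> H2
  lookup 131.156.192.3: bits 1000001110011100110 walk d0:H4→d1:-→d2:-→d3:-→d4:-→d5:-→d6:-→d7:-→d8:-→d9:-→d10:-→d11:-→d12:-→d13:-→d14:-→d15:-→d16:-→d17:-→d18:-→d19:H3 -> H3
  lookup 239.174.213.26: bits 1110111110101110110101010001101 walk d0:H4→d1:-→d2:-→d3:-→d4:-→d5:-→d6:-→d7:-→d8:-→d9:-→d10:-→d11:-→d12:-→d13:-→d14:-→d15:-→d16:-→d17:-→d18:-→d19:-→d20:-→d21:-→d22:-→d23:-→d24:-→d25:-→d26:-→d27:-→d28:-→d29:-→d30:-→d31:H6 -> H6
  lookup 131.156.192.159: bits 1000001110011100110 walk d0:H4→d1:-→d2:-→d3:-→d4:-→d5:-→d6:-→d7:-→d8:-→d9:-→d10:-→d11:-→d12:-→d13:-→d14:-→d15:-→d16:-→d17:-→d18:-→d19:H3 -> H3
  + 155.167.192.0/21 (H5) depth=21
  lookup 71.16.0.0: bits 01000111000100000 walk d0:H4→d1:-→d2:-→d3:-→d4:-→d5:-→d6:-→d7:-→d8:-→d9:-→d10:-→d11:-→d12:-→d13:-→d14:-→d15:-→d16:H2→d17:- -> H2
  + 152.0.0.0/5 (H1) depth=5
  lookup 239.174.213.26: bits 1110111110101110110101010001101 walk d0:H4→d1:-→d2:-→d3:-→d4:-→d5:-→d6:-→d7:-→d8:-→d9:-→d10:-→d11:-→d12:-→d13:-→d14:-→d15:-→d16:-→d17:-→d18:-→d19:-→d20:-→d21:-→d22:-→d23:-→d24:-→d25:-→d26:-→d27:-→d28:-→d29:-→d30:-→d31:H6 -> H6
  + 71.16.96.0/20 (H6) depth=20

== LOOKUPS ==
["no-route","H6","H2","H3","H6","H3","H2","H6"]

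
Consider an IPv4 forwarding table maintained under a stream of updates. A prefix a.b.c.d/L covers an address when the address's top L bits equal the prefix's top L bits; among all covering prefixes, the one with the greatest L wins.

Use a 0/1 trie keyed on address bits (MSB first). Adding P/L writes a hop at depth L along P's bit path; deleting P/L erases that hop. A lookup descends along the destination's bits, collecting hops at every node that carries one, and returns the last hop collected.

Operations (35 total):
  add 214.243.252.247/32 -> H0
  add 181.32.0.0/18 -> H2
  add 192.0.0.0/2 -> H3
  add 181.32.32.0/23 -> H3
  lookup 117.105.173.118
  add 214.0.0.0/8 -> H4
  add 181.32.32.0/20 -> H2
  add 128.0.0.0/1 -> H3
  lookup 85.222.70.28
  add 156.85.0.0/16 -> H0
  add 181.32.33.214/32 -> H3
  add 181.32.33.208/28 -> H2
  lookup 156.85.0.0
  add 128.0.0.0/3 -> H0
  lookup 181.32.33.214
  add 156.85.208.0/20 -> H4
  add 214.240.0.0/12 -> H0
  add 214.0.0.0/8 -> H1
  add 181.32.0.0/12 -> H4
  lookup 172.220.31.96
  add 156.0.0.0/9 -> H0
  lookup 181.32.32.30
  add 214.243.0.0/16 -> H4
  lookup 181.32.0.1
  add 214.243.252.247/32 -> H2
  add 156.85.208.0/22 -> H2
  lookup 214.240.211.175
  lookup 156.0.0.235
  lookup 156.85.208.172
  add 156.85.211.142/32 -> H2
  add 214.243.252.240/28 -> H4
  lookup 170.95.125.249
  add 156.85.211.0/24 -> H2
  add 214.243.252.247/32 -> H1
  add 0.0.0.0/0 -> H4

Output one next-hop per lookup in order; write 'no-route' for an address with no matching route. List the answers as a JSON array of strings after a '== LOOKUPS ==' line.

Trace:
  + 214.243.252.247/32 (H0) depth=32
  + 181.32.0.0/18 (H2) depth=18
  + 192.0.0.0/2 (H3) depth=2
  + 181.32.32.0/23 (H3) depth=23
  Q 117.105.173.118: descend ε ; hops seen [∅] ; pick no-route
  + 214.0.0.0/8 (H4) depth=8
  + 181.32.32.0/20 (H2) depth=20
  + 128.0.0.0/1 (H3) depth=1
  Q 85.222.70.28: descend ε ; hops seen [∅] ; pick no-route
  + 156.85.0.0/16 (H0) depth=16
  + 181.32.33.214/32 (H3) depth=32
  + 181.32.33.208/28 (H2) depth=28
  Q 156.85.0.0: descend 1001110001010101 ; hops seen [H3,H0] ; pick H0
  + 128.0.0.0/3 (H0) depth=3
  Q 181.32.33.214: descend 10110101001000000010000111010110 ; hops seen [H3,H2,H2,H3,H2,H3] ; pick H3
  + 156.85.208.0/20 (H4) depth=20
  + 214.240.0.0/12 (H0) depth=12
  + 214.0.0.0/8 (H1) depth=8
  + 181.32.0.0/12 (H4) depth=12
  Q 172.220.31.96: descend 101 ; hops seen [H3] ; pick H3
  + 156.0.0.0/9 (H0) depth=9
  Q 181.32.32.30: descend 10110101001000000010000 ; hops seen [H3,H4,H2,H2,H3] ; pick H3
  + 214.243.0.0/16 (H4) depth=16
  Q 181.32.0.1: descend 101101010010000000 ; hops seen [H3,H4,H2] ; pick H2
  + 214.243.252.247/32 (H2) depth=32
  + 156.85.208.0/22 (H2) depth=22
  Q 214.240.211.175: descend 11010110111100 ; hops seen [H3,H3,H1,H0] ; pick H0
  Q 156.0.0.235: descend 100111000 ; hops seen [H3,H0,H0] ; pick H0
  Q 156.85.208.172: descend 1001110001010101110100 ; hops seen [H3,H0,H0,H0,H4,H2] ; pick H2
  + 156.85.211.142/32 (H2) depth=32
  + 214.243.252.240/28 (H4) depth=28
  Q 170.95.125.249: descend 101 ; hops seen [H3] ; pick H3
  + 156.85.211.0/24 (H2) depth=24
  + 214.243.252.247/32 (H1) depth=32
  + 0.0.0.0/0 (H4) depth=0

== LOOKUPS ==
["no-route","no-route","H0","H3","H3","H3","H2","H0","H0","H2","H3"]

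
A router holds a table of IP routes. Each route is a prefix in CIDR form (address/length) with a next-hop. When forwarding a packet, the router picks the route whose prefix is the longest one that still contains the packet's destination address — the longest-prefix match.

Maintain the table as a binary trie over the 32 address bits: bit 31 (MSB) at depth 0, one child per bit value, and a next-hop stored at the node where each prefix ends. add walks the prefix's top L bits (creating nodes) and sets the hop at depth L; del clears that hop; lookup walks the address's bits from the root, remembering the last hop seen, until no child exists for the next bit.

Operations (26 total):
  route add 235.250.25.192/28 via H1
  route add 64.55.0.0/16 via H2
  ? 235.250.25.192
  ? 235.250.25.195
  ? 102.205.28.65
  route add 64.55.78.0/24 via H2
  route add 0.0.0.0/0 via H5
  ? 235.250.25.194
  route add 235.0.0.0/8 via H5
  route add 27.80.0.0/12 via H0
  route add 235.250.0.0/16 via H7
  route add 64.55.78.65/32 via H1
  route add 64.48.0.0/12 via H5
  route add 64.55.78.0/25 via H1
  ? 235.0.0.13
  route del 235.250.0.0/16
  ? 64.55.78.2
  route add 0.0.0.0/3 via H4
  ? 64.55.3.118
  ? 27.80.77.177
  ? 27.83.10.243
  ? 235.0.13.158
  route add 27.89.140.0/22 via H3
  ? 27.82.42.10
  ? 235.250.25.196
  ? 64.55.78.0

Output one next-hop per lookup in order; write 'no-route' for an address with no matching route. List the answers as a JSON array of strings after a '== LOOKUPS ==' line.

Process each operation:
  + 235.250.25.192/28 (H1) depth=28
  + 64.55.0.0/16 (H2) depth=16
  Q 235.250.25.192: descend 1110101111111010000110011100 ; hops seen [H1] ; pick H1
  Q 235.250.25.195: descend 1110101111111010000110011100 ; hops seen [H1] ; pick H1
  Q 102.205.28.65: descend 01 ; hops seen [∅] ; pick no-route
  + 64.55.78.0/24 (H2) depth=24
  + 0.0.0.0/0 (H5) depth=0
  Q 235.250.25.194: descend 1110101111111010000110011100 ; hops seen [H5,H1] ; pick H1
  + 235.0.0.0/8 (H5) depth=8
  + 27.80.0.0/12 (H0) depth=12
  + 235.250.0.0/16 (H7) depth=16
  + 64.55.78.65/32 (H1) depth=32
  + 64.48.0.0/12 (H5) depth=12
  + 64.55.78.0/25 (H1) depth=25
  Q 235.0.0.13: descend 11101011 ; hops seen [H5,H5] ; pick H5
  del 235.250.0.0/16 (clear depth 16)
  Q 64.55.78.2: descend 0100000000110111010011100 ; hops seen [H5,H5,H2,H2,H1] ; pick H1
  + 0.0.0.0/3 (H4) depth=3
  Q 64.55.3.118: descend 01000000001101110 ; hops seen [H5,H5,H2] ; pick H2
  Q 27.80.77.177: descend 000110110101 ; hops seen [H5,H4,H0] ; pick H0
  Q 27.83.10.243: descend 000110110101 ; hops seen [H5,H4,H0] ; pick H0
  Q 235.0.13.158: descend 11101011 ; hops seen [H5,H5] ; pick H5
  + 27.89.140.0/22 (H3) depth=22
  Q 27.82.42.10: descend 000110110101 ; hops seen [H5,H4,H0] ; pick H0
  Q 235.250.25.196: descend 1110101111111010000110011100 ; hops seen [H5,H5,H1] ; pick H1
  Q 64.55.78.0: descend 0100000000110111010011100 ; hops seen [H5,H5,H2,H2,H1] ; pick H1

== LOOKUPS ==
["H1","H1","no-route","H1","H5","H1","H2","H0","H0","H5","H0","H1","H1"]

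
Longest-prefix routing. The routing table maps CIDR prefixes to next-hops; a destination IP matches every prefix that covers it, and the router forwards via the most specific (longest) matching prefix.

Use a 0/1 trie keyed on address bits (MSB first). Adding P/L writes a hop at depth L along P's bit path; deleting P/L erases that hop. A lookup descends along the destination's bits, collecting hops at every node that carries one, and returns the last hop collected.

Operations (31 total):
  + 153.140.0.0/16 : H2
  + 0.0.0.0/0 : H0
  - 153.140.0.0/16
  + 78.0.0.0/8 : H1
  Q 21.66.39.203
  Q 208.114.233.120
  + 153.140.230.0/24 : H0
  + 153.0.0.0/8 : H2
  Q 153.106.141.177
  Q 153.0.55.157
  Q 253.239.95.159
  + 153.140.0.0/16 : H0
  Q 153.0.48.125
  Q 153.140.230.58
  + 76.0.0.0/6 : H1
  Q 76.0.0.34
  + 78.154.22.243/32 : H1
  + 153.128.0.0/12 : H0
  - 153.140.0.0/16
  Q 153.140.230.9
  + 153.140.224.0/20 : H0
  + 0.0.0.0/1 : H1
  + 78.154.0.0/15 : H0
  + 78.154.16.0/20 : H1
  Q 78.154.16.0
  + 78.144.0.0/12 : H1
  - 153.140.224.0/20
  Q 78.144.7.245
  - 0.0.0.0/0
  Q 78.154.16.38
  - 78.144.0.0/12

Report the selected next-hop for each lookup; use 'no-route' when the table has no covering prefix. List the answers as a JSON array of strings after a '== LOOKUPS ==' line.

Apply in order:
  + 153.140.0.0/16 (H2) depth=16
  + 0.0.0.0/0 (H0) depth=0
  del 153.140.0.0/16 (clear depth 16)
  + 78.0.0.0/8 (H1) depth=8
  ? 21.66.39.203  path d0:H0→d1:-  best=H0
  ? 208.114.233.120  path d0:H0→d1:-  best=H0
  + 153.140.230.0/24 (H0) depth=24
  + 153.0.0.0/8 (H2) depth=8
  ? 153.106.141.177  path d0:H0→d1:-→d2:-→d3:-→d4:-→d5:-→d6:-→d7:-→d8:H2  best=H2
  ? 153.0.55.157  path d0:H0→d1:-→d2:-→d3:-→d4:-→d5:-→d6:-→d7:-→d8:H2  best=H2
  ? 253.239.95.159  path d0:H0→d1:-  best=H0
  + 153.140.0.0/16 (H0) depth=16
  ? 153.0.48.125  path d0:H0→d1:-→d2:-→d3:-→d4:-→d5:-→d6:-→d7:-→d8:H2  best=H2
  ? 153.140.230.58  path d0:H0→d1:-→d2:-→d3:-→d4:-→d5:-→d6:-→d7:-→d8:H2→d9:-→d10:-→d11:-→d12:-→d13:-→d14:-→d15:-→d16:H0→d17:-→d18:-→d19:-→d20:-→d21:-→d22:-→d23:-→d24:H0  best=H0
  + 76.0.0.0/6 (H1) depth=6
  ? 76.0.0.34  path d0:H0→d1:-→d2:-→d3:-→d4:-→d5:-→d6:H1  best=H1
  + 78.154.22.243/32 (H1) depth=32
  + 153.128.0.0/12 (H0) depth=12
  del 153.140.0.0/16 (clear depth 16)
  ? 153.140.230.9  path d0:H0→d1:-→d2:-→d3:-→d4:-→d5:-→d6:-→d7:-→d8:H2→d9:-→d10:-→d11:-→d12:H0→d13:-→d14:-→d15:-→d16:-→d17:-→d18:-→d19:-→d20:-→d21:-→d22:-→d23:-→d24:H0  best=H0
  + 153.140.224.0/20 (H0) depth=20
  + 0.0.0.0/1 (H1) depth=1
  + 78.154.0.0/15 (H0) depth=15
  + 78.154.16.0/20 (H1) depth=20
  ? 78.154.16.0  path d0:H0→d1:H1→d2:-→d3:-→d4:-→d5:-→d6:H1→d7:-→d8:H1→d9:-→d10:-→d11:-→d12:-→d13:-→d14:-→d15:H0→d16:-→d17:-→d18:-→d19:-→d20:H1→d21:-  best=H1
  + 78.144.0.0/12 (H1) depth=12
  del 153.140.224.0/20 (clear depth 20)
  ? 78.144.7.245  path d0:H0→d1:H1→d2:-→d3:-→d4:-→d5:-→d6:H1→d7:-→d8:H1→d9:-→d10:-→d11:-→d12:H1  best=H1
  del 0.0.0.0/0 (clear depth 0)
  ? 78.154.16.38  path d0:-→d1:H1→d2:-→d3:-→d4:-→d5:-→d6:H1→d7:-→d8:H1→d9:-→d10:-→d11:-→d12:H1→d13:-→d14:-→d15:H0→d16:-→d17:-→d18:-→d19:-→d20:H1→d21:-  best=H1
  del 78.144.0.0/12 (clear depth 12)

== LOOKUPS ==
["H0","H0","H2","H2","H0","H2","H0","H1","H0","H1","H1","H1"]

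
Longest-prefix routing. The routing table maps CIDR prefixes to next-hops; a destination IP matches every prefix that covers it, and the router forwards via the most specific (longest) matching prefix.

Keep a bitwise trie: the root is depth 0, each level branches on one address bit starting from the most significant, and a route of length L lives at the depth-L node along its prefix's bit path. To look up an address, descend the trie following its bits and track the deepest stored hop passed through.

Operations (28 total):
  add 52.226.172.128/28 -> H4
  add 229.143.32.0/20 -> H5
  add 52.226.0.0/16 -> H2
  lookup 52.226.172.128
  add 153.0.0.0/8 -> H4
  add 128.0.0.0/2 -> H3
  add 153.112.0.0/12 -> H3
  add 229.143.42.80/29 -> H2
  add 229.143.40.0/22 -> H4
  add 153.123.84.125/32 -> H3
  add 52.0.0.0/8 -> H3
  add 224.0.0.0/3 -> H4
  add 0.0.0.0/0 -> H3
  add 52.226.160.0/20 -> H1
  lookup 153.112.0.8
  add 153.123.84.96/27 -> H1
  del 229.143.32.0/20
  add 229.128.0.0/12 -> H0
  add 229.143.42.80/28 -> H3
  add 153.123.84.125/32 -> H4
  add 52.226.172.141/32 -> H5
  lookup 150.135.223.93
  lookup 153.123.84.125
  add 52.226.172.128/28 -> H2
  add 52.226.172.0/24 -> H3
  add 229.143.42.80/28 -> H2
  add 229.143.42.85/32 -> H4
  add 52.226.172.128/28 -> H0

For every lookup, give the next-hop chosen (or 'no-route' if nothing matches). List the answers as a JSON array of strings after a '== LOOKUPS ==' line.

Process each operation:
  add 52.226.172.128/28 -> H4 at depth 28
  add 229.143.32.0/20 -> H5 at depth 20
  add 52.226.0.0/16 -> H2 at depth 16
  Q 52.226.172.128: descend 0011010011100010101011001000 ; hops seen [H2,H4] ; pick H4
  add 153.0.0.0/8 -> H4 at depth 8
  add 128.0.0.0/2 -> H3 at depth 2
  add 153.112.0.0/12 -> H3 at depth 12
  add 229.143.42.80/29 -> H2 at depth 29
  add 229.143.40.0/22 -> H4 at depth 22
  add 153.123.84.125/32 -> H3 at depth 32
  add 52.0.0.0/8 -> H3 at depth 8
  add 224.0.0.0/3 -> H4 at depth 3
  add 0.0.0.0/0 -> H3 at depth 0
  add 52.226.160.0/20 -> H1 at depth 20
  Q 153.112.0.8: descend 100110010111 ; hops seen [H3,H3,H4,H3] ; pick H3
  add 153.123.84.96/27 -> H1 at depth 27
  - 229.143.32.0/20 clear@20
  add 229.128.0.0/12 -> H0 at depth 12
  add 229.143.42.80/28 -> H3 at depth 28
  add 153.123.84.125/32 -> H4 at depth 32
  add 52.226.172.141/32 -> H5 at depth 32
  Q 150.135.223.93: descend 1001 ; hops seen [H3,H3] ; pick H3
  Q 153.123.84.125: descend 10011001011110110101010001111101 ; hops seen [H3,H3,H4,H3,H1,H4] ; pick H4
  add 52.226.172.128/28 -> H2 at depth 28
  add 52.226.172.0/24 -> H3 at depth 24
  add 229.143.42.80/28 -> H2 at depth 28
  add 229.143.42.85/32 -> H4 at depth 32
  add 52.226.172.128/28 -> H0 at depth 28

== LOOKUPS ==
["H4","H3","H3","H4"]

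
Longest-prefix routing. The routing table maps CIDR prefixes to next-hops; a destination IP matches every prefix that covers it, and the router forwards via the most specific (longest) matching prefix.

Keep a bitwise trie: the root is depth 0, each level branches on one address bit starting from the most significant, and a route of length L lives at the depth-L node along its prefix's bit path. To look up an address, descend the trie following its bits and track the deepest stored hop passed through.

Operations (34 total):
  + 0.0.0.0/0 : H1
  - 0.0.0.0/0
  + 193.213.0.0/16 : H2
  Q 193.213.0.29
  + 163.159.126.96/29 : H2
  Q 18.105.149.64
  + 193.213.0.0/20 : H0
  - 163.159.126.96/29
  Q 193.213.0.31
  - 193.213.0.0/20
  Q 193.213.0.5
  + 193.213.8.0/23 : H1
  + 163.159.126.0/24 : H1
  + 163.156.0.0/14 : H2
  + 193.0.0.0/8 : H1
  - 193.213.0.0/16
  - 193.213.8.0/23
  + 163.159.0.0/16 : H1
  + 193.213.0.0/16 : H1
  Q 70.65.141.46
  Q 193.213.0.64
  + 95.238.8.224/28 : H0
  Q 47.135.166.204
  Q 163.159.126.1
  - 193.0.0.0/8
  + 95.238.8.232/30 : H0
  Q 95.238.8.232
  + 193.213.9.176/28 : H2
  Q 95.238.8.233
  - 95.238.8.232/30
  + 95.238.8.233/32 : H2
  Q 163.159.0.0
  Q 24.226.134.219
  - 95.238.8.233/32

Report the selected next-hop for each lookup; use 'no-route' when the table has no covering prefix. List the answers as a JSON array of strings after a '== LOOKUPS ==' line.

Apply in order:
  + 0.0.0.0/0 (H1) depth=0
  del 0.0.0.0/0 (clear depth 0)
  + 193.213.0.0/16 (H2) depth=16
  lookup 193.213.0.29: bits 1100000111010101 walk d0:-→d1:-→d2:-→d3:-→d4:-→d5:-→d6:-→d7:-→d8:-→d9:-→d10:-→d11:-→d12:-→d13:-→d14:-→d15:-→d16:H2 -> H2
  + 163.159.126.96/29 (H2) depth=29
  lookup 18.105.149.64: bits ε walk d0:- -> no-route
  + 193.213.0.0/20 (H0) depth=20
  del 163.159.126.96/29 (clear depth 29)
  lookup 193.213.0.31: bits 11000001110101010000 walk d0:-→d1:-→d2:-→d3:-→d4:-→d5:-→d6:-→d7:-→d8:-→d9:-→d10:-→d11:-→d12:-→d13:-→d14:-→d15:-→d16:H2→d17:-→d18:-→d19:-→d20:H0 -> H0
  del 193.213.0.0/20 (clear depth 20)
  lookup 193.213.0.5: bits 11000001110101010000 walk d0:-→d1:-→d2:-→d3:-→d4:-→d5:-→d6:-→d7:-→d8:-→d9:-→d10:-→d11:-→d12:-→d13:-→d14:-→d15:-→d16:H2→d17:-→d18:-→d19:-→d20:- -> H2
  + 193.213.8.0/23 (H1) depth=23
  + 163.159.126.0/24 (H1) depth=24
  + 163.156.0.0/14 (H2) depth=14
  + 193.0.0.0/8 (H1) depth=8
  del 193.213.0.0/16 (clear depth 16)
  del 193.213.8.0/23 (clear depth 23)
  + 163.159.0.0/16 (H1) depth=16
  + 193.213.0.0/16 (H1) depth=16
  lookup 70.65.141.46: bits ε walk d0:- -> no-route
  lookup 193.213.0.64: bits 11000001110101010000 walk d0:-→d1:-→d2:-→d3:-→d4:-→d5:-→d6:-→d7:-→d8:H1→d9:-→d10:-→d11:-→d12:-→d13:-→d14:-→d15:-→d16:H1→d17:-→d18:-→d19:-→d20:- -> H1
  + 95.238.8.224/28 (H0) depth=28
  lookup 47.135.166.204: bits 0 walk d0:-→d1:- -> no-route
  lookup 163.159.126.1: bits 1010001110011111011111100 walk d0:-→d1:-→d2:-→d3:-→d4:-→d5:-→d6:-→d7:-→d8:-→d9:-→d10:-→d11:-→d12:-→d13:-→d14:H2→d15:-→d16:H1→d17:-→d18:-→d19:-→d20:-→d21:-→d22:-→d23:-→d24:H1→d25:- -> H1
  del 193.0.0.0/8 (clear depth 8)
  + 95.238.8.232/30 (H0) depth=30
  lookup 95.238.8.232: bits 010111111110111000001000111010 walk d0:-→d1:-→d2:-→d3:-→d4:-→d5:-→d6:-→d7:-→d8:-→d9:-→d10:-→d11:-→d12:-→d13:-→d14:-→d15:-→d16:-→d17:-→d18:-→d19:-→d20:-→d21:-→d22:-→d23:-→d24:-→d25:-→d26:-→d27:-→d28:H0→d29:-→d30:H0 -> H0
  + 193.213.9.176/28 (H2) depth=28
  lookup 95.238.8.233: bits 010111111110111000001000111010 walk d0:-→d1:-→d2:-→d3:-→d4:-→d5:-→d6:-→d7:-→d8:-→d9:-→d10:-→d11:-→d12:-→d13:-→d14:-→d15:-→d16:-→d17:-→d18:-→d19:-→d20:-→d21:-→d22:-→d23:-→d24:-→d25:-→d26:-→d27:-→d28:H0→d29:-→d30:H0 -> H0
  del 95.238.8.232/30 (clear depth 30)
  + 95.238.8.233/32 (H2) depth=32
  lookup 163.159.0.0: bits 10100011100111110 walk d0:-→d1:-→d2:-→d3:-→d4:-→d5:-→d6:-→d7:-→d8:-→d9:-→d10:-→d11:-→d12:-→d13:-→d14:H2→d15:-→d16:H1→d17:- -> H1
  lookup 24.226.134.219: bits 0 walk d0:-→d1:- -> no-route
  del 95.238.8.233/32 (clear depth 32)

== LOOKUPS ==
["H2","no-route","H0","H2","no-route","H1","no-route","H1","H0","H0","H1","no-route"]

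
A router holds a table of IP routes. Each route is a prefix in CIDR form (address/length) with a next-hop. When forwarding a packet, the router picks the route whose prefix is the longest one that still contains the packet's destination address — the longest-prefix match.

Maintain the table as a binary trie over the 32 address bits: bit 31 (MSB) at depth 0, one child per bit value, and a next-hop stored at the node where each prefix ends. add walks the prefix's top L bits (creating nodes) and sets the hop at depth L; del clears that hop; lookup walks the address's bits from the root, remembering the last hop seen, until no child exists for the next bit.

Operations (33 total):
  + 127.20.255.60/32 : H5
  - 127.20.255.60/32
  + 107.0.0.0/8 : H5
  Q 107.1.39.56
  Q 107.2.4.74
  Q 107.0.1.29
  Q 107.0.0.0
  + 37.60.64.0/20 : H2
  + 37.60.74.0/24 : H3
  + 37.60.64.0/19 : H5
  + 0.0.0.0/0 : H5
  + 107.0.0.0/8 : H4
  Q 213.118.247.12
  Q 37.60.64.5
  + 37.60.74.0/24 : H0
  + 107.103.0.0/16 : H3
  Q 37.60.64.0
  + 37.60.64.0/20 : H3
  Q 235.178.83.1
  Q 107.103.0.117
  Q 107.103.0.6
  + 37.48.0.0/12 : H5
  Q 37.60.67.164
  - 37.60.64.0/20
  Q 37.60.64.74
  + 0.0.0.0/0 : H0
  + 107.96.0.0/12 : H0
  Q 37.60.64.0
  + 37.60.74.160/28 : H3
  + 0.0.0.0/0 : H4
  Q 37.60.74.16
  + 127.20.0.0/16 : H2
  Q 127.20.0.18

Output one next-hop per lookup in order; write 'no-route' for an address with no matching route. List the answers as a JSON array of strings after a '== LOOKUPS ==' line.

Trace:
  add 127.20.255.60/32 -> H5 at depth 32
  del 127.20.255.60/32 (clear depth 32)
  add 107.0.0.0/8 -> H5 at depth 8
  Q 107.1.39.56: descend 01101011 ; hops seen [H5] ; pick H5
  Q 107.2.4.74: descend 01101011 ; hops seen [H5] ; pick H5
  Q 107.0.1.29: descend 01101011 ; hops seen [H5] ; pick H5
  Q 107.0.0.0: descend 01101011 ; hops seen [H5] ; pick H5
  add 37.60.64.0/20 -> H2 at depth 20
  add 37.60.74.0/24 -> H3 at depth 24
  add 37.60.64.0/19 -> H5 at depth 19
  add 0.0.0.0/0 -> H5 at depth 0
  add 107.0.0.0/8 -> H4 at depth 8
  Q 213.118.247.12: descend ε ; hops seen [H5] ; pick H5
  Q 37.60.64.5: descend 00100101001111000100 ; hops seen [H5,H5,H2] ; pick H2
  add 37.60.74.0/24 -> H0 at depth 24
  add 107.103.0.0/16 -> H3 at depth 16
  Q 37.60.64.0: descend 00100101001111000100 ; hops seen [H5,H5,H2] ; pick H2
  add 37.60.64.0/20 -> H3 at depth 20
  Q 235.178.83.1: descend ε ; hops seen [H5] ; pick H5
  Q 107.103.0.117: descend 0110101101100111 ; hops seen [H5,H4,H3] ; pick H3
  Q 107.103.0.6: descend 0110101101100111 ; hops seen [H5,H4,H3] ; pick H3
  add 37.48.0.0/12 -> H5 at depth 12
  Q 37.60.67.164: descend 00100101001111000100 ; hops seen [H5,H5,H5,H3] ; pick H3
  del 37.60.64.0/20 (clear depth 20)
  Q 37.60.64.74: descend 00100101001111000100 ; hops seen [H5,H5,H5] ; pick H5
  add 0.0.0.0/0 -> H0 at depth 0
  add 107.96.0.0/12 -> H0 at depth 12
  Q 37.60.64.0: descend 00100101001111000100 ; hops seen [H0,H5,H5] ; pick H5
  add 37.60.74.160/28 -> H3 at depth 28
  add 0.0.0.0/0 -> H4 at depth 0
  Q 37.60.74.16: descend 001001010011110001001010 ; hops seen [H4,H5,H5,H0] ; pick H0
  add 127.20.0.0/16 -> H2 at depth 16
  Q 127.20.0.18: descend 0111111100010100 ; hops seen [H4,H2] ; pick H2

== LOOKUPS ==
["H5","H5","H5","H5","H5","H2","H2","H5","H3","H3","H3","H5","H5","H0","H2"]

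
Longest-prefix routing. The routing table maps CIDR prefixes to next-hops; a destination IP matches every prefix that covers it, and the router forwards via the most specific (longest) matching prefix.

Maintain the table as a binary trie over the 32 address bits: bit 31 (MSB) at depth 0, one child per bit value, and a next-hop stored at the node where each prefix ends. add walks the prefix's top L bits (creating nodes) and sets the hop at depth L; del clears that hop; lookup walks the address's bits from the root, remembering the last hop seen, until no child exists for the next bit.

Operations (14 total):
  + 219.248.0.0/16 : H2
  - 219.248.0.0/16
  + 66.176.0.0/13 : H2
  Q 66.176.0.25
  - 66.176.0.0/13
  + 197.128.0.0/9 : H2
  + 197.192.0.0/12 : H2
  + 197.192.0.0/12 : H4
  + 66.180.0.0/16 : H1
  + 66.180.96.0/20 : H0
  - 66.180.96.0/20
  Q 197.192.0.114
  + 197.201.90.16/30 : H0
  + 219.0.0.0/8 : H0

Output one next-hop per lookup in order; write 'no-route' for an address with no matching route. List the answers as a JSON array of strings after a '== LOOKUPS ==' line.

Trace:
  + 219.248.0.0/16 (H2) depth=16
  del 219.248.0.0/16 (clear depth 16)
  + 66.176.0.0/13 (H2) depth=13
  lookup 66.176.0.25: bits 0100001010110 walk d0:-→d1:-→d2:-→d3:-→d4:-→d5:-→d6:-→d7:-→d8:-→d9:-→d10:-→d11:-→d12:-→d13:H2 -> H2
  del 66.176.0.0/13 (clear depth 13)
  + 197.128.0.0/9 (H2) depth=9
  + 197.192.0.0/12 (H2) depth=12
  + 197.192.0.0/12 (H4) depth=12
  + 66.180.0.0/16 (H1) depth=16
  + 66.180.96.0/20 (H0) depth=20
  del 66.180.96.0/20 (clear depth 20)
  lookup 197.192.0.114: bits 110001011100 walk d0:-→d1:-→d2:-→d3:-→d4:-→d5:-→d6:-→d7:-→d8:-→d9:H2→d10:-→d11:-→d12:H4 -> H4
  + 197.201.90.16/30 (H0) depth=30
  + 219.0.0.0/8 (H0) depth=8

== LOOKUPS ==
["H2","H4"]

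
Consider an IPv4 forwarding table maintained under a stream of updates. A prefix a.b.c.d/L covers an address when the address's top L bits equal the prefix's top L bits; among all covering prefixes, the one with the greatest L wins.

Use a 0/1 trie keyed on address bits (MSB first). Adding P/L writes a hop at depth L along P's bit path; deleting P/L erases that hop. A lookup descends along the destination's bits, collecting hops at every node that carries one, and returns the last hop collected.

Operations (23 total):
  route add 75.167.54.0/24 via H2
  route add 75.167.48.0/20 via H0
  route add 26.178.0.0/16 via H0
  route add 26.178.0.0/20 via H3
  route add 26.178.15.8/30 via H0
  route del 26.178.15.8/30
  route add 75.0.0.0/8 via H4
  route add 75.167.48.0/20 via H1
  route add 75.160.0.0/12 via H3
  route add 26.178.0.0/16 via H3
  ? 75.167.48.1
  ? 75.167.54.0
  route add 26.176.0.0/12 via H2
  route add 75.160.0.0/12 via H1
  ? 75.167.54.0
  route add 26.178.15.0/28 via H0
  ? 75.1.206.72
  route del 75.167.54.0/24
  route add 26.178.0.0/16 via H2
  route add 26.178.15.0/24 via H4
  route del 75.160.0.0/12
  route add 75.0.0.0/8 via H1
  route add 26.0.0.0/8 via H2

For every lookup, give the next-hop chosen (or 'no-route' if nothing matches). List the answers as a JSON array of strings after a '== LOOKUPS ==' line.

Trace:
  + 75.167.54.0/24 (H2) depth=24
  + 75.167.48.0/20 (H0) depth=20
  + 26.178.0.0/16 (H0) depth=16
  + 26.178.0.0/20 (H3) depth=20
  + 26.178.15.8/30 (H0) depth=30
  del 26.178.15.8/30 (clear depth 30)
  + 75.0.0.0/8 (H4) depth=8
  + 75.167.48.0/20 (H1) depth=20
  + 75.160.0.0/12 (H3) depth=12
  + 26.178.0.0/16 (H3) depth=16
  lookup 75.167.48.1: bits 010010111010011100110 walk d0:-→d1:-→d2:-→d3:-→d4:-→d5:-→d6:-→d7:-→d8:H4→d9:-→d10:-→d11:-→d12:H3→d13:-→d14:-→d15:-→d16:-→d17:-→d18:-→d19:-→d20:H1→d21:- -> H1
  lookup 75.167.54.0: bits 010010111010011100110110 walk d0:-→d1:-→d2:-→d3:-→d4:-→d5:-→d6:-→d7:-→d8:H4→d9:-→d10:-→d11:-→d12:H3→d13:-→d14:-→d15:-→d16:-→d17:-→d18:-→d19:-→d20:H1→d21:-→d22:-→d23:-→d24:H2 -> H2
  + 26.176.0.0/12 (H2) depth=12
  + 75.160.0.0/12 (H1) depth=12
  lookup 75.167.54.0: bits 010010111010011100110110 walk d0:-→d1:-→d2:-→d3:-→d4:-→d5:-→d6:-→d7:-→d8:H4→d9:-→d10:-→d11:-→d12:H1→d13:-→d14:-→d15:-→d16:-→d17:-→d18:-→d19:-→d20:H1→d21:-→d22:-→d23:-→d24:H2 -> H2
  + 26.178.15.0/28 (H0) depth=28
  lookup 75.1.206.72: bits 01001011 walk d0:-→d1:-→d2:-→d3:-→d4:-→d5:-→d6:-→d7:-→d8:H4 -> H4
  del 75.167.54.0/24 (clear depth 24)
  + 26.178.0.0/16 (H2) depth=16
  + 26.178.15.0/24 (H4) depth=24
  del 75.160.0.0/12 (clear depth 12)
  + 75.0.0.0/8 (H1) depth=8
  + 26.0.0.0/8 (H2) depth=8

== LOOKUPS ==
["H1","H2","H2","H4"]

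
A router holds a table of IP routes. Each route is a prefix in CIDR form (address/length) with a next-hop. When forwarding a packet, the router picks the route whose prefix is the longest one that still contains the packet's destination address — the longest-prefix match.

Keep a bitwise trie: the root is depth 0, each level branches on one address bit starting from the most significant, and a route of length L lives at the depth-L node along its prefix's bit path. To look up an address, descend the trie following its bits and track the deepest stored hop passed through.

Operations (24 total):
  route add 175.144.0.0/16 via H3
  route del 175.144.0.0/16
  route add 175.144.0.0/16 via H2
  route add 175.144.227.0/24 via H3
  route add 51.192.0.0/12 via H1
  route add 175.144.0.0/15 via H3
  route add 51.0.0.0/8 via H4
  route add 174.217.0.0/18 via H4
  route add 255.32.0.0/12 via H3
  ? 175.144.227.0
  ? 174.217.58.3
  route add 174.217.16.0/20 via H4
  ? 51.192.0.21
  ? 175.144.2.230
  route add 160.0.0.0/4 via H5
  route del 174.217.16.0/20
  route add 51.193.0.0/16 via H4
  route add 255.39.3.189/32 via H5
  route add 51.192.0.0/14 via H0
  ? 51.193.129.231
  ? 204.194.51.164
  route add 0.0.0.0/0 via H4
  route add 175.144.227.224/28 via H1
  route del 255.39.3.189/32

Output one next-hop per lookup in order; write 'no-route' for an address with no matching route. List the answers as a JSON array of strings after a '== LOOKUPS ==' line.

Apply in order:
  add 175.144.0.0/16 -> H3 at depth 16
  - 175.144.0.0/16 clear@16
  add 175.144.0.0/16 -> H2 at depth 16
  add 175.144.227.0/24 -> H3 at depth 24
  add 51.192.0.0/12 -> H1 at depth 12
  add 175.144.0.0/15 -> H3 at depth 15
  add 51.0.0.0/8 -> H4 at depth 8
  add 174.217.0.0/18 -> H4 at depth 18
  add 255.32.0.0/12 -> H3 at depth 12
  lookup 175.144.227.0: bits 101011111001000011100011 walk d0:-→d1:-→d2:-→d3:-→d4:-→d5:-→d6:-→d7:-→d8:-→d9:-→d10:-→d11:-→d12:-→d13:-→d14:-→d15:H3→d16:H2→d17:-→d18:-→d19:-→d20:-→d21:-→d22:-→d23:-→d24:H3 -> H3
  lookup 174.217.58.3: bits 101011101101100100 walk d0:-→d1:-→d2:-→d3:-→d4:-→d5:-→d6:-→d7:-→d8:-→d9:-→d10:-→d11:-→d12:-→d13:-→d14:-→d15:-→d16:-→d17:-→d18:H4 -> H4
  add 174.217.16.0/20 -> H4 at depth 20
  lookup 51.192.0.21: bits 001100111100 walk d0:-→d1:-→d2:-→d3:-→d4:-→d5:-→d6:-→d7:-→d8:H4→d9:-→d10:-→d11:-→d12:H1 -> H1
  lookup 175.144.2.230: bits 1010111110010000 walk d0:-→d1:-→d2:-→d3:-→d4:-→d5:-→d6:-→d7:-→d8:-→d9:-→d10:-→d11:-→d12:-→d13:-→d14:-→d15:H3→d16:H2 -> H2
  add 160.0.0.0/4 -> H5 at depth 4
  - 174.217.16.0/20 clear@20
  add 51.193.0.0/16 -> H4 at depth 16
  add 255.39.3.189/32 -> H5 at depth 32
  add 51.192.0.0/14 -> H0 at depth 14
  lookup 51.193.129.231: bits 0011001111000001 walk d0:-→d1:-→d2:-→d3:-→d4:-→d5:-→d6:-→d7:-→d8:H4→d9:-→d10:-→d11:-→d12:H1→d13:-→d14:H0→d15:-→d16:H4 -> H4
  lookup 204.194.51.164: bits 11 walk d0:-→d1:-→d2:- -> no-route
  add 0.0.0.0/0 -> H4 at depth 0
  add 175.144.227.224/28 -> H1 at depth 28
  - 255.39.3.189/32 clear@32

== LOOKUPS ==
["H3","H4","H1","H2","H4","no-route"]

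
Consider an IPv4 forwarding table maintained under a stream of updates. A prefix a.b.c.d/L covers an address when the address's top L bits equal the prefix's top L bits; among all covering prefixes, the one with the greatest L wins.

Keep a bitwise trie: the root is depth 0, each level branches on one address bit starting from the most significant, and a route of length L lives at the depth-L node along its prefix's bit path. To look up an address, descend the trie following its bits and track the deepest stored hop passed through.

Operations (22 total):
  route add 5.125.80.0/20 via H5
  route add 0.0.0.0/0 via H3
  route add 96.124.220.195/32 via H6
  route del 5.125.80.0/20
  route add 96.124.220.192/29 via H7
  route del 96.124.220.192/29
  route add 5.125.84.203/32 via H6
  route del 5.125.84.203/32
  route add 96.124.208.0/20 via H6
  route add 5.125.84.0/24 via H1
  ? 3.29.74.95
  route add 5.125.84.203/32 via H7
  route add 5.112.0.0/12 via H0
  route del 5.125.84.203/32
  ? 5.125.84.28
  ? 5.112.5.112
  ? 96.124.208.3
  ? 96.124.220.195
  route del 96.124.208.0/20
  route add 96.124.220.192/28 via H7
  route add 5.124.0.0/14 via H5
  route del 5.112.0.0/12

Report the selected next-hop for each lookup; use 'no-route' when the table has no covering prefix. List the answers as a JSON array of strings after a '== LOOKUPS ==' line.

Apply in order:
  + 5.125.80.0/20 (H5) depth=20
  + 0.0.0.0/0 (H3) depth=0
  + 96.124.220.195/32 (H6) depth=32
  - 5.125.80.0/20 clear@20
  + 96.124.220.192/29 (H7) depth=29
  - 96.124.220.192/29 clear@29
  + 5.125.84.203/32 (H6) depth=32
  - 5.125.84.203/32 clear@32
  + 96.124.208.0/20 (H6) depth=20
  + 5.125.84.0/24 (H1) depth=24
  ? 3.29.74.95  path d0:H3→d1:-→d2:-→d3:-→d4:-→d5:-  best=H3
  + 5.125.84.203/32 (H7) depth=32
  + 5.112.0.0/12 (H0) depth=12
  - 5.125.84.203/32 clear@32
  ? 5.125.84.28  path d0:H3→d1:-→d2:-→d3:-→d4:-→d5:-→d6:-→d7:-→d8:-→d9:-→d10:-→d11:-→d12:H0→d13:-→d14:-→d15:-→d16:-→d17:-→d18:-→d19:-→d20:-→d21:-→d22:-→d23:-→d24:H1  best=H1
  ? 5.112.5.112  path d0:H3→d1:-→d2:-→d3:-→d4:-→d5:-→d6:-→d7:-→d8:-→d9:-→d10:-→d11:-→d12:H0  best=H0
  ? 96.124.208.3  path d0:H3→d1:-→d2:-→d3:-→d4:-→d5:-→d6:-→d7:-→d8:-→d9:-→d10:-→d11:-→d12:-→d13:-→d14:-→d15:-→d16:-→d17:-→d18:-→d19:-→d20:H6  best=H6
  ? 96.124.220.195  path d0:H3→d1:-→d2:-→d3:-→d4:-→d5:-→d6:-→d7:-→d8:-→d9:-→d10:-→d11:-→d12:-→d13:-→d14:-→d15:-→d16:-→d17:-→d18:-→d19:-→d20:H6→d21:-→d22:-→d23:-→d24:-→d25:-→d26:-→d27:-→d28:-→d29:-→d30:-→d31:-→d32:H6  best=H6
  - 96.124.208.0/20 clear@20
  + 96.124.220.192/28 (H7) depth=28
  + 5.124.0.0/14 (H5) depth=14
  - 5.112.0.0/12 clear@12

== LOOKUPS ==
["H3","H1","H0","H6","H6"]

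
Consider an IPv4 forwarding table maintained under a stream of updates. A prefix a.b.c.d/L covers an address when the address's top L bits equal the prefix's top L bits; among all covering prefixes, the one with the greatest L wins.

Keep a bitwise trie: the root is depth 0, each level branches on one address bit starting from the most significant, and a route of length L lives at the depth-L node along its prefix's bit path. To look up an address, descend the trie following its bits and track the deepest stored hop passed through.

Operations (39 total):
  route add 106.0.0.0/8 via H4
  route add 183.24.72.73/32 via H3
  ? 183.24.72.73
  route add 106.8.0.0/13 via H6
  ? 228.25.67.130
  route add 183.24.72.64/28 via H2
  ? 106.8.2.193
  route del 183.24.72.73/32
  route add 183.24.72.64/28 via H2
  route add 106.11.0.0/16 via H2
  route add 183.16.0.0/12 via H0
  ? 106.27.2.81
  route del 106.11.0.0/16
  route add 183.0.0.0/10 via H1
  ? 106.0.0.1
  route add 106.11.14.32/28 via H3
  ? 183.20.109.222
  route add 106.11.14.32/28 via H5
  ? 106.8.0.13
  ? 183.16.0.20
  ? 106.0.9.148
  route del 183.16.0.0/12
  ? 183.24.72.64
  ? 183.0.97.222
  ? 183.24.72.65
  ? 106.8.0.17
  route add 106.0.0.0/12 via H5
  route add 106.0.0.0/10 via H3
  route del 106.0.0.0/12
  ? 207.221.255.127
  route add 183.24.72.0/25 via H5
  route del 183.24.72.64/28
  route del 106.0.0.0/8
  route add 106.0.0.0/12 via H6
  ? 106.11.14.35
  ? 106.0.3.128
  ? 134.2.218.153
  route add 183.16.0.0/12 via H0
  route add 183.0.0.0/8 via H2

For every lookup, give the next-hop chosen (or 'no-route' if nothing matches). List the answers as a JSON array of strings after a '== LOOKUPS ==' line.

Apply in order:
  add 106.0.0.0/8 -> H4 at depth 8
  add 183.24.72.73/32 -> H3 at depth 32
  lookup 183.24.72.73: bits 10110111000110000100100001001001 walk d0:-→d1:-→d2:-→d3:-→d4:-→d5:-→d6:-→d7:-→d8:-→d9:-→d10:-→d11:-→d12:-→d13:-→d14:-→d15:-→d16:-→d17:-→d18:-→d19:-→d20:-→d21:-→d22:-→d23:-→d24:-→d25:-→d26:-→d27:-→d28:-→d29:-→d30:-→d31:-→d32:H3 -> H3
  add 106.8.0.0/13 -> H6 at depth 13
  lookup 228.25.67.130: bits 1 walk d0:-→d1:- -> no-route
  add 183.24.72.64/28 -> H2 at depth 28
  lookup 106.8.2.193: bits 0110101000001 walk d0:-→d1:-→d2:-→d3:-→d4:-→d5:-→d6:-→d7:-→d8:H4→d9:-→d10:-→d11:-→d12:-→d13:H6 -> H6
  del 183.24.72.73/32 (clear depth 32)
  add 183.24.72.64/28 -> H2 at depth 28
  add 106.11.0.0/16 -> H2 at depth 16
  add 183.16.0.0/12 -> H0 at depth 12
  lookup 106.27.2.81: bits 01101010000 walk d0:-→d1:-→d2:-→d3:-→d4:-→d5:-→d6:-→d7:-→d8:H4→d9:-→d10:-→d11:- -> H4
  del 106.11.0.0/16 (clear depth 16)
  add 183.0.0.0/10 -> H1 at depth 10
  lookup 106.0.0.1: bits 011010100000 walk d0:-→d1:-→d2:-→d3:-→d4:-→d5:-→d6:-→d7:-→d8:H4→d9:-→d10:-→d11:-→d12:- -> H4
  add 106.11.14.32/28 -> H3 at depth 28
  lookup 183.20.109.222: bits 101101110001 walk d0:-→d1:-→d2:-→d3:-→d4:-→d5:-→d6:-→d7:-→d8:-→d9:-→d10:H1→d11:-→d12:H0 -> H0
  add 106.11.14.32/28 -> H5 at depth 28
  lookup 106.8.0.13: bits 01101010000010 walk d0:-→d1:-→d2:-→d3:-→d4:-→d5:-→d6:-→d7:-→d8:H4→d9:-→d10:-→d11:-→d12:-→d13:H6→d14:- -> H6
  lookup 183.16.0.20: bits 101101110001 walk d0:-→d1:-→d2:-→d3:-→d4:-→d5:-→d6:-→d7:-→d8:-→d9:-→d10:H1→d11:-→d12:H0 -> H0
  lookup 106.0.9.148: bits 011010100000 walk d0:-→d1:-→d2:-→d3:-→d4:-→d5:-→d6:-→d7:-→d8:H4→d9:-→d10:-→d11:-→d12:- -> H4
  del 183.16.0.0/12 (clear depth 12)
  lookup 183.24.72.64: bits 1011011100011000010010000100 walk d0:-→d1:-→d2:-→d3:-→d4:-→d5:-→d6:-→d7:-→d8:-→d9:-→d10:H1→d11:-→d12:-→d13:-→d14:-→d15:-→d16:-→d17:-→d18:-→d19:-→d20:-→d21:-→d22:-→d23:-→d24:-→d25:-→d26:-→d27:-→d28:H2 -> H2
  lookup 183.0.97.222: bits 10110111000 walk d0:-→d1:-→d2:-→d3:-→d4:-→d5:-→d6:-→d7:-→d8:-→d9:-→d10:H1→d11:- -> H1
  lookup 183.24.72.65: bits 1011011100011000010010000100 walk d0:-→d1:-→d2:-→d3:-→d4:-→d5:-→d6:-→d7:-→d8:-→d9:-→d10:H1→d11:-→d12:-→d13:-→d14:-→d15:-→d16:-→d17:-→d18:-→d19:-→d20:-→d21:-→d22:-→d23:-→d24:-→d25:-→d26:-→d27:-→d28:H2 -> H2
  lookup 106.8.0.17: bits 01101010000010 walk d0:-→d1:-→d2:-→d3:-→d4:-→d5:-→d6:-→d7:-→d8:H4→d9:-→d10:-→d11:-→d12:-→d13:H6→d14:- -> H6
  add 106.0.0.0/12 -> H5 at depth 12
  add 106.0.0.0/10 -> H3 at depth 10
  del 106.0.0.0/12 (clear depth 12)
  lookup 207.221.255.127: bits 1 walk d0:-→d1:- -> no-route
  add 183.24.72.0/25 -> H5 at depth 25
  del 183.24.72.64/28 (clear depth 28)
  del 106.0.0.0/8 (clear depth 8)
  add 106.0.0.0/12 -> H6 at depth 12
  lookup 106.11.14.35: bits 0110101000001011000011100010 walk d0:-→d1:-→d2:-→d3:-→d4:-→d5:-→d6:-→d7:-→d8:-→d9:-→d10:H3→d11:-→d12:H6→d13:H6→d14:-→d15:-→d16:-→d17:-→d18:-→d19:-→d20:-→d21:-→d22:-→d23:-→d24:-→d25:-→d26:-→d27:-→d28:H5 -> H5
  lookup 106.0.3.128: bits 011010100000 walk d0:-→d1:-→d2:-→d3:-→d4:-→d5:-→d6:-→d7:-→d8:-→d9:-→d10:H3→d11:-→d12:H6 -> H6
  lookup 134.2.218.153: bits 10 walk d0:-→d1:-→d2:- -> no-route
  add 183.16.0.0/12 -> H0 at depth 12
  add 183.0.0.0/8 -> H2 at depth 8

== LOOKUPS ==
["H3","no-route","H6","H4","H4","H0","H6","H0","H4","H2","H1","H2","H6","no-route","H5","H6","no-route"]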